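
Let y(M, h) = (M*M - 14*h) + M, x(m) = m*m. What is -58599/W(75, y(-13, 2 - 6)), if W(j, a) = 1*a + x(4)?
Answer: -19533/76 ≈ -257.01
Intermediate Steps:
x(m) = m²
y(M, h) = M + M² - 14*h (y(M, h) = (M² - 14*h) + M = M + M² - 14*h)
W(j, a) = 16 + a (W(j, a) = 1*a + 4² = a + 16 = 16 + a)
-58599/W(75, y(-13, 2 - 6)) = -58599/(16 + (-13 + (-13)² - 14*(2 - 6))) = -58599/(16 + (-13 + 169 - 14*(-4))) = -58599/(16 + (-13 + 169 + 56)) = -58599/(16 + 212) = -58599/228 = -58599*1/228 = -19533/76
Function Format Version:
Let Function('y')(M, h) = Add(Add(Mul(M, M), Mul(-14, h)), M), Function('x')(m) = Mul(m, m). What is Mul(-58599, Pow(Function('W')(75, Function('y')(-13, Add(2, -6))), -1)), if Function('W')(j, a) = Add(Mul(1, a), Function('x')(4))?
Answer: Rational(-19533, 76) ≈ -257.01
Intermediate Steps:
Function('x')(m) = Pow(m, 2)
Function('y')(M, h) = Add(M, Pow(M, 2), Mul(-14, h)) (Function('y')(M, h) = Add(Add(Pow(M, 2), Mul(-14, h)), M) = Add(M, Pow(M, 2), Mul(-14, h)))
Function('W')(j, a) = Add(16, a) (Function('W')(j, a) = Add(Mul(1, a), Pow(4, 2)) = Add(a, 16) = Add(16, a))
Mul(-58599, Pow(Function('W')(75, Function('y')(-13, Add(2, -6))), -1)) = Mul(-58599, Pow(Add(16, Add(-13, Pow(-13, 2), Mul(-14, Add(2, -6)))), -1)) = Mul(-58599, Pow(Add(16, Add(-13, 169, Mul(-14, -4))), -1)) = Mul(-58599, Pow(Add(16, Add(-13, 169, 56)), -1)) = Mul(-58599, Pow(Add(16, 212), -1)) = Mul(-58599, Pow(228, -1)) = Mul(-58599, Rational(1, 228)) = Rational(-19533, 76)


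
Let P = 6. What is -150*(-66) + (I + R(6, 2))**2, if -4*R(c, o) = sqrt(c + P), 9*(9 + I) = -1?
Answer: 3234739/324 + 82*sqrt(3)/9 ≈ 9999.5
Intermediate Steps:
I = -82/9 (I = -9 + (1/9)*(-1) = -9 - 1/9 = -82/9 ≈ -9.1111)
R(c, o) = -sqrt(6 + c)/4 (R(c, o) = -sqrt(c + 6)/4 = -sqrt(6 + c)/4)
-150*(-66) + (I + R(6, 2))**2 = -150*(-66) + (-82/9 - sqrt(6 + 6)/4)**2 = 9900 + (-82/9 - sqrt(3)/2)**2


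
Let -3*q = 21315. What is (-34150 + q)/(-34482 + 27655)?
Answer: 41255/6827 ≈ 6.0429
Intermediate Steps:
q = -7105 (q = -⅓*21315 = -7105)
(-34150 + q)/(-34482 + 27655) = (-34150 - 7105)/(-34482 + 27655) = -41255/(-6827) = -41255*(-1/6827) = 41255/6827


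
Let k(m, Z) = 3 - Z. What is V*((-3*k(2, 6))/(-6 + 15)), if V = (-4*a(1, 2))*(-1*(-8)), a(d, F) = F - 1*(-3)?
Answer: -160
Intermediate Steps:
a(d, F) = 3 + F (a(d, F) = F + 3 = 3 + F)
V = -160 (V = (-4*(3 + 2))*(-1*(-8)) = -4*5*8 = -20*8 = -160)
V*((-3*k(2, 6))/(-6 + 15)) = -160*(-3*(3 - 1*6))/(-6 + 15) = -160*(-3*(3 - 6))/9 = -160*(-3*(-3))/9 = -160*9/9 = -160*1 = -160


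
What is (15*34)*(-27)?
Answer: -13770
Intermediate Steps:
(15*34)*(-27) = 510*(-27) = -13770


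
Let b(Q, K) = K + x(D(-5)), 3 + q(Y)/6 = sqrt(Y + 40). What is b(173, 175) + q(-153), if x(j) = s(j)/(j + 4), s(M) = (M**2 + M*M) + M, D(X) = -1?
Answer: 472/3 + 6*I*sqrt(113) ≈ 157.33 + 63.781*I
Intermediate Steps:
s(M) = M + 2*M**2 (s(M) = (M**2 + M**2) + M = 2*M**2 + M = M + 2*M**2)
q(Y) = -18 + 6*sqrt(40 + Y) (q(Y) = -18 + 6*sqrt(Y + 40) = -18 + 6*sqrt(40 + Y))
x(j) = j*(1 + 2*j)/(4 + j) (x(j) = (j*(1 + 2*j))/(j + 4) = (j*(1 + 2*j))/(4 + j) = j*(1 + 2*j)/(4 + j))
b(Q, K) = 1/3 + K (b(Q, K) = K - (1 + 2*(-1))/(4 - 1) = K - 1*(1 - 2)/3 = K - 1*1/3*(-1) = K + 1/3 = 1/3 + K)
b(173, 175) + q(-153) = (1/3 + 175) + (-18 + 6*sqrt(40 - 153)) = 526/3 + (-18 + 6*sqrt(-113)) = 526/3 + (-18 + 6*(I*sqrt(113))) = 526/3 + (-18 + 6*I*sqrt(113)) = 472/3 + 6*I*sqrt(113)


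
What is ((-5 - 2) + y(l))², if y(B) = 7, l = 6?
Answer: 0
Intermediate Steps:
((-5 - 2) + y(l))² = ((-5 - 2) + 7)² = (-7 + 7)² = 0² = 0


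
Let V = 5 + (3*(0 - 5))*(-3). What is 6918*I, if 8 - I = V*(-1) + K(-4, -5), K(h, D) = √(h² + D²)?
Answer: 401244 - 6918*√41 ≈ 3.5695e+5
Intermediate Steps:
K(h, D) = √(D² + h²)
V = 50 (V = 5 + (3*(-5))*(-3) = 5 - 15*(-3) = 5 + 45 = 50)
I = 58 - √41 (I = 8 - (50*(-1) + √((-5)² + (-4)²)) = 8 - (-50 + √(25 + 16)) = 8 - (-50 + √41) = 8 + (50 - √41) = 58 - √41 ≈ 51.597)
6918*I = 6918*(58 - √41) = 401244 - 6918*√41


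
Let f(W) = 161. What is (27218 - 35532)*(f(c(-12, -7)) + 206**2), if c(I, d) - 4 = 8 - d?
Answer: -354151458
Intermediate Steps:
c(I, d) = 12 - d (c(I, d) = 4 + (8 - d) = 12 - d)
(27218 - 35532)*(f(c(-12, -7)) + 206**2) = (27218 - 35532)*(161 + 206**2) = -8314*(161 + 42436) = -8314*42597 = -354151458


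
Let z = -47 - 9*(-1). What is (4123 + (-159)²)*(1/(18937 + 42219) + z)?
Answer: -17083187377/15289 ≈ -1.1174e+6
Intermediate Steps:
z = -38 (z = -47 + 9 = -38)
(4123 + (-159)²)*(1/(18937 + 42219) + z) = (4123 + (-159)²)*(1/(18937 + 42219) - 38) = (4123 + 25281)*(1/61156 - 38) = 29404*(1/61156 - 38) = 29404*(-2323927/61156) = -17083187377/15289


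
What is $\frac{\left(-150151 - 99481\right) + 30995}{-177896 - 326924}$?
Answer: $\frac{218637}{504820} \approx 0.4331$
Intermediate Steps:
$\frac{\left(-150151 - 99481\right) + 30995}{-177896 - 326924} = \frac{-249632 + 30995}{-504820} = \left(-218637\right) \left(- \frac{1}{504820}\right) = \frac{218637}{504820}$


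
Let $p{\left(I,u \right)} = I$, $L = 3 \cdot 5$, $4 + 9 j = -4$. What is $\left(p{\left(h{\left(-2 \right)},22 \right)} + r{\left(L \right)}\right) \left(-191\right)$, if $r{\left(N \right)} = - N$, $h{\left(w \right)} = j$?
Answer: $\frac{27313}{9} \approx 3034.8$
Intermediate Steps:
$j = - \frac{8}{9}$ ($j = - \frac{4}{9} + \frac{1}{9} \left(-4\right) = - \frac{4}{9} - \frac{4}{9} = - \frac{8}{9} \approx -0.88889$)
$h{\left(w \right)} = - \frac{8}{9}$
$L = 15$
$\left(p{\left(h{\left(-2 \right)},22 \right)} + r{\left(L \right)}\right) \left(-191\right) = \left(- \frac{8}{9} - 15\right) \left(-191\right) = \left(- \frac{143}{9}\right) \left(-191\right) = \frac{27313}{9}$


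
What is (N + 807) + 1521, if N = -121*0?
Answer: 2328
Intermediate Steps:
N = 0
(N + 807) + 1521 = (0 + 807) + 1521 = 807 + 1521 = 2328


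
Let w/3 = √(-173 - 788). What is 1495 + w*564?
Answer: 1495 + 52452*I ≈ 1495.0 + 52452.0*I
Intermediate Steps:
w = 93*I (w = 3*√(-173 - 788) = 3*√(-961) = 3*(31*I) = 93*I ≈ 93.0*I)
1495 + w*564 = 1495 + (93*I)*564 = 1495 + 52452*I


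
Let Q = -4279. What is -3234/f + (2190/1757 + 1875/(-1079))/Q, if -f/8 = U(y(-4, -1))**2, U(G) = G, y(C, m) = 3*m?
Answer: 4372455195323/97345692444 ≈ 44.917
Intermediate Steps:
f = -72 (f = -8*(3*(-1))**2 = -8*(-3)**2 = -8*9 = -72)
-3234/f + (2190/1757 + 1875/(-1079))/Q = -3234/(-72) + (2190/1757 + 1875/(-1079))/(-4279) = -3234*(-1/72) + (2190*(1/1757) + 1875*(-1/1079))*(-1/4279) = 539/12 + (2190/1757 - 1875/1079)*(-1/4279) = 539/12 - 931365/1895803*(-1/4279) = 539/12 + 931365/8112141037 = 4372455195323/97345692444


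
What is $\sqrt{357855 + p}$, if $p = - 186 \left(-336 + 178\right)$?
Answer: $3 \sqrt{43027} \approx 622.29$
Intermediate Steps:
$p = 29388$ ($p = \left(-186\right) \left(-158\right) = 29388$)
$\sqrt{357855 + p} = \sqrt{357855 + 29388} = \sqrt{387243} = 3 \sqrt{43027}$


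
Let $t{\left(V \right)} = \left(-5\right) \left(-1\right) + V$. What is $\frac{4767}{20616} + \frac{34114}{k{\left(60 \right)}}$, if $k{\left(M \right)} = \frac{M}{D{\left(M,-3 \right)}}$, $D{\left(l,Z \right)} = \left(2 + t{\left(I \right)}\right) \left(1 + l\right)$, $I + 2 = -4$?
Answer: $\frac{3575102807}{103080} \approx 34683.0$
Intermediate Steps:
$I = -6$ ($I = -2 - 4 = -6$)
$t{\left(V \right)} = 5 + V$
$D{\left(l,Z \right)} = 1 + l$ ($D{\left(l,Z \right)} = \left(2 + \left(5 - 6\right)\right) \left(1 + l\right) = \left(2 - 1\right) \left(1 + l\right) = 1 \left(1 + l\right) = 1 + l$)
$k{\left(M \right)} = \frac{M}{1 + M}$
$\frac{4767}{20616} + \frac{34114}{k{\left(60 \right)}} = \frac{4767}{20616} + \frac{34114}{60 \frac{1}{1 + 60}} = 4767 \cdot \frac{1}{20616} + \frac{34114}{60 \cdot \frac{1}{61}} = \frac{1589}{6872} + \frac{34114}{60 \cdot \frac{1}{61}} = \frac{1589}{6872} + \frac{34114}{\frac{60}{61}} = \frac{1589}{6872} + 34114 \cdot \frac{61}{60} = \frac{1589}{6872} + \frac{1040477}{30} = \frac{3575102807}{103080}$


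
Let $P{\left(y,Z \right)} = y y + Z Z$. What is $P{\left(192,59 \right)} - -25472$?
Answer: $65817$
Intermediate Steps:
$P{\left(y,Z \right)} = Z^{2} + y^{2}$ ($P{\left(y,Z \right)} = y^{2} + Z^{2} = Z^{2} + y^{2}$)
$P{\left(192,59 \right)} - -25472 = \left(59^{2} + 192^{2}\right) - -25472 = \left(3481 + 36864\right) + 25472 = 40345 + 25472 = 65817$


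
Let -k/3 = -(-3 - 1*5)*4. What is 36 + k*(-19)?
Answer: 1860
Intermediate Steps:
k = -96 (k = -3*(-(-3 - 1*5))*4 = -3*(-(-3 - 5))*4 = -3*(-1*(-8))*4 = -24*4 = -3*32 = -96)
36 + k*(-19) = 36 - 96*(-19) = 36 + 1824 = 1860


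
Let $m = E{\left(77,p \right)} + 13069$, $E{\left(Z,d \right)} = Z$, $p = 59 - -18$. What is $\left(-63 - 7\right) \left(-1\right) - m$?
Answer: $-13076$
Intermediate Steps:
$p = 77$ ($p = 59 + 18 = 77$)
$m = 13146$ ($m = 77 + 13069 = 13146$)
$\left(-63 - 7\right) \left(-1\right) - m = \left(-63 - 7\right) \left(-1\right) - 13146 = \left(-70\right) \left(-1\right) - 13146 = 70 - 13146 = -13076$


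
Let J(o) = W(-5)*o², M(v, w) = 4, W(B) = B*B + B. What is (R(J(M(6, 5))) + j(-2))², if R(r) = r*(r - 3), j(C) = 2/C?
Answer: 10289870721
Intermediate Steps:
W(B) = B + B² (W(B) = B² + B = B + B²)
J(o) = 20*o² (J(o) = (-5*(1 - 5))*o² = (-5*(-4))*o² = 20*o²)
R(r) = r*(-3 + r)
(R(J(M(6, 5))) + j(-2))² = ((20*4²)*(-3 + 20*4²) + 2/(-2))² = ((20*16)*(-3 + 20*16) + 2*(-½))² = (320*(-3 + 320) - 1)² = (320*317 - 1)² = (101440 - 1)² = 101439² = 10289870721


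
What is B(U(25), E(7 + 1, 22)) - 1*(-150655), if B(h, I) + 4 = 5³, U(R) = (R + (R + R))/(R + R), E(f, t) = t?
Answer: 150776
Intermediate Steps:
U(R) = 3/2 (U(R) = (R + 2*R)/((2*R)) = (3*R)*(1/(2*R)) = 3/2)
B(h, I) = 121 (B(h, I) = -4 + 5³ = -4 + 125 = 121)
B(U(25), E(7 + 1, 22)) - 1*(-150655) = 121 - 1*(-150655) = 121 + 150655 = 150776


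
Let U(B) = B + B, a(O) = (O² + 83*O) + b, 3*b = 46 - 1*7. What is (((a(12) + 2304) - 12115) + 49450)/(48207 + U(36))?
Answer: 40792/48279 ≈ 0.84492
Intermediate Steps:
b = 13 (b = (46 - 1*7)/3 = (46 - 7)/3 = (⅓)*39 = 13)
a(O) = 13 + O² + 83*O (a(O) = (O² + 83*O) + 13 = 13 + O² + 83*O)
U(B) = 2*B
(((a(12) + 2304) - 12115) + 49450)/(48207 + U(36)) = ((((13 + 12² + 83*12) + 2304) - 12115) + 49450)/(48207 + 2*36) = ((((13 + 144 + 996) + 2304) - 12115) + 49450)/(48207 + 72) = (((1153 + 2304) - 12115) + 49450)/48279 = ((3457 - 12115) + 49450)*(1/48279) = (-8658 + 49450)*(1/48279) = 40792*(1/48279) = 40792/48279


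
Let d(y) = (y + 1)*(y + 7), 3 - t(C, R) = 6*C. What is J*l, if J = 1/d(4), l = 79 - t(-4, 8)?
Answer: 52/55 ≈ 0.94545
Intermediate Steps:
t(C, R) = 3 - 6*C
d(y) = (1 + y)*(7 + y)
l = 52 (l = 79 - (3 - 6*(-4)) = 79 - (3 + 24) = 79 - 1*27 = 79 - 27 = 52)
J = 1/55 (J = 1/(7 + 4² + 8*4) = 1/(7 + 16 + 32) = 1/55 ≈ 0.018182)
J*l = (1/55)*52 = 52/55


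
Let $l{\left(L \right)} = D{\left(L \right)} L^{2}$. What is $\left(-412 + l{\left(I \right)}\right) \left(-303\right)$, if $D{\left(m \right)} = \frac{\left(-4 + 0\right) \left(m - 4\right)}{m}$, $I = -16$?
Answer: $512676$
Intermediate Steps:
$D{\left(m \right)} = \frac{16 - 4 m}{m}$ ($D{\left(m \right)} = \frac{\left(-4\right) \left(-4 + m\right)}{m} = \frac{16 - 4 m}{m}$)
$l{\left(L \right)} = L^{2} \left(-4 + \frac{16}{L}\right)$ ($l{\left(L \right)} = \left(-4 + \frac{16}{L}\right) L^{2} = L^{2} \left(-4 + \frac{16}{L}\right)$)
$\left(-412 + l{\left(I \right)}\right) \left(-303\right) = \left(-412 + 4 \left(-16\right) \left(4 - -16\right)\right) \left(-303\right) = \left(-412 + 4 \left(-16\right) \left(4 + 16\right)\right) \left(-303\right) = \left(-412 + 4 \left(-16\right) 20\right) \left(-303\right) = \left(-412 - 1280\right) \left(-303\right) = \left(-1692\right) \left(-303\right) = 512676$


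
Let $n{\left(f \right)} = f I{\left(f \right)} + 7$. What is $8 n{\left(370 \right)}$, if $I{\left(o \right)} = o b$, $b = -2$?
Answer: $-2190344$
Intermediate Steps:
$I{\left(o \right)} = - 2 o$ ($I{\left(o \right)} = o \left(-2\right) = - 2 o$)
$n{\left(f \right)} = 7 - 2 f^{2}$ ($n{\left(f \right)} = f \left(- 2 f\right) + 7 = - 2 f^{2} + 7 = 7 - 2 f^{2}$)
$8 n{\left(370 \right)} = 8 \left(7 - 2 \cdot 370^{2}\right) = 8 \left(7 - 273800\right) = 8 \left(-273793\right) = -2190344$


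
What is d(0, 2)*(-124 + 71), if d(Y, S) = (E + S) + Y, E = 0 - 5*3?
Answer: 689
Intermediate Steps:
E = -15 (E = 0 - 15 = -15)
d(Y, S) = -15 + S + Y (d(Y, S) = (-15 + S) + Y = -15 + S + Y)
d(0, 2)*(-124 + 71) = (-15 + 2 + 0)*(-124 + 71) = -13*(-53) = 689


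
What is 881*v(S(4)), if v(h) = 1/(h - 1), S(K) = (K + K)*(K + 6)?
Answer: 881/79 ≈ 11.152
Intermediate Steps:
S(K) = 2*K*(6 + K) (S(K) = (2*K)*(6 + K) = 2*K*(6 + K))
v(h) = 1/(-1 + h)
881*v(S(4)) = 881/(-1 + 2*4*(6 + 4)) = 881/(-1 + 2*4*10) = 881/(-1 + 80) = 881/79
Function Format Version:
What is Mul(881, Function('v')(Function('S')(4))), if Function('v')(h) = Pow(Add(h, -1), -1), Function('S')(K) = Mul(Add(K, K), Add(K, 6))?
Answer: Rational(881, 79) ≈ 11.152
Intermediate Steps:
Function('S')(K) = Mul(2, K, Add(6, K)) (Function('S')(K) = Mul(Mul(2, K), Add(6, K)) = Mul(2, K, Add(6, K)))
Function('v')(h) = Pow(Add(-1, h), -1)
Mul(881, Function('v')(Function('S')(4))) = Mul(881, Pow(Add(-1, Mul(2, 4, Add(6, 4))), -1)) = Mul(881, Pow(Add(-1, Mul(2, 4, 10)), -1)) = Mul(881, Pow(Add(-1, 80), -1)) = Mul(881, Pow(79, -1)) = Mul(881, Rational(1, 79)) = Rational(881, 79)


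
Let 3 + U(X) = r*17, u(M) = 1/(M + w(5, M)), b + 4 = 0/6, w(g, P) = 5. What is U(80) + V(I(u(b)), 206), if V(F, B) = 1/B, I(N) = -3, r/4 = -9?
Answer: -126689/206 ≈ -615.00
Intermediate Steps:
r = -36 (r = 4*(-9) = -36)
b = -4 (b = -4 + 0/6 = -4 + 0*(⅙) = -4 + 0 = -4)
u(M) = 1/(5 + M) (u(M) = 1/(M + 5) = 1/(5 + M))
U(X) = -615 (U(X) = -3 - 36*17 = -3 - 612 = -615)
U(80) + V(I(u(b)), 206) = -615 + 1/206 = -126689/206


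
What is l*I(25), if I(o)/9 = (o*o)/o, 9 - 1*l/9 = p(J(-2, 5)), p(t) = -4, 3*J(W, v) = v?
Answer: 26325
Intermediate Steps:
J(W, v) = v/3
l = 117 (l = 81 - 9*(-4) = 81 + 36 = 117)
I(o) = 9*o (I(o) = 9*((o*o)/o) = 9*(o**2/o) = 9*o)
l*I(25) = 117*(9*25) = 117*225 = 26325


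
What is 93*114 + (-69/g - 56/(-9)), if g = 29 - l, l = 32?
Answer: 95681/9 ≈ 10631.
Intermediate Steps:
g = -3 (g = 29 - 1*32 = 29 - 32 = -3)
93*114 + (-69/g - 56/(-9)) = 93*114 + (-69/(-3) - 56/(-9)) = 10602 + (-69*(-⅓) - 56*(-⅑)) = 10602 + (23 + 56/9) = 10602 + 263/9 = 95681/9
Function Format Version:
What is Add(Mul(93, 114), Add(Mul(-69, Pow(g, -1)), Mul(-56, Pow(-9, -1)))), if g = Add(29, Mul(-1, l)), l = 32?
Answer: Rational(95681, 9) ≈ 10631.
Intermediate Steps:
g = -3 (g = Add(29, Mul(-1, 32)) = Add(29, -32) = -3)
Add(Mul(93, 114), Add(Mul(-69, Pow(g, -1)), Mul(-56, Pow(-9, -1)))) = Add(Mul(93, 114), Add(Mul(-69, Pow(-3, -1)), Mul(-56, Pow(-9, -1)))) = Add(10602, Add(Mul(-69, Rational(-1, 3)), Mul(-56, Rational(-1, 9)))) = Add(10602, Add(23, Rational(56, 9))) = Add(10602, Rational(263, 9)) = Rational(95681, 9)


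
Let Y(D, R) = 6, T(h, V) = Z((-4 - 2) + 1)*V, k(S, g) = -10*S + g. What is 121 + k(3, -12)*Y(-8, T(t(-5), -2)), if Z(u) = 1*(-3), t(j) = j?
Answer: -131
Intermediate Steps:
k(S, g) = g - 10*S
Z(u) = -3
T(h, V) = -3*V
121 + k(3, -12)*Y(-8, T(t(-5), -2)) = 121 + (-12 - 10*3)*6 = 121 + (-12 - 30)*6 = 121 - 42*6 = 121 - 252 = -131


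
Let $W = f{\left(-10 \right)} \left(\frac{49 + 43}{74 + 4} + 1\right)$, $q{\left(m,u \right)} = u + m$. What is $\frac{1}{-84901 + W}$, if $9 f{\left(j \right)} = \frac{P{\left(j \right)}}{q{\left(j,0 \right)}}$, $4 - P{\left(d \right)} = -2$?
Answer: $- \frac{117}{9933434} \approx -1.1778 \cdot 10^{-5}$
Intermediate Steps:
$q{\left(m,u \right)} = m + u$
$P{\left(d \right)} = 6$ ($P{\left(d \right)} = 4 - -2 = 4 + 2 = 6$)
$f{\left(j \right)} = \frac{2}{3 j}$ ($f{\left(j \right)} = \frac{6 \frac{1}{j + 0}}{9} = \frac{6 \frac{1}{j}}{9} = \frac{2}{3 j}$)
$W = - \frac{17}{117}$ ($W = \frac{2}{3 \left(-10\right)} \left(\frac{49 + 43}{74 + 4} + 1\right) = \frac{2}{3} \left(- \frac{1}{10}\right) \left(\frac{92}{78} + 1\right) = - \frac{92 \cdot \frac{1}{78} + 1}{15} = - \frac{\frac{46}{39} + 1}{15} = \left(- \frac{1}{15}\right) \frac{85}{39} = - \frac{17}{117} \approx -0.1453$)
$\frac{1}{-84901 + W} = \frac{1}{-84901 - \frac{17}{117}} = \frac{1}{- \frac{9933434}{117}} = - \frac{117}{9933434}$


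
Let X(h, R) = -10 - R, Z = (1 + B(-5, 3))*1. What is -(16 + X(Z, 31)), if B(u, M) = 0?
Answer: 25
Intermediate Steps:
Z = 1 (Z = (1 + 0)*1 = 1*1 = 1)
-(16 + X(Z, 31)) = -(16 + (-10 - 1*31)) = -(16 + (-10 - 31)) = -(16 - 41) = -1*(-25) = 25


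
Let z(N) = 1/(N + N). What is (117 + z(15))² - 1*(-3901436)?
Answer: 3523619521/900 ≈ 3.9151e+6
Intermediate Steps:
z(N) = 1/(2*N)
(117 + z(15))² - 1*(-3901436) = (117 + (½)/15)² - 1*(-3901436) = (117 + (½)*(1/15))² + 3901436 = (117 + 1/30)² + 3901436 = (3511/30)² + 3901436 = 12327121/900 + 3901436 = 3523619521/900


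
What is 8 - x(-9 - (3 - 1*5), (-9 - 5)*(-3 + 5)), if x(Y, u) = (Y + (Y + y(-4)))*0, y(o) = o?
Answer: 8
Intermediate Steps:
x(Y, u) = 0 (x(Y, u) = (Y + (Y - 4))*0 = (Y + (-4 + Y))*0 = (-4 + 2*Y)*0 = 0)
8 - x(-9 - (3 - 1*5), (-9 - 5)*(-3 + 5)) = 8 - 1*0 = 8 + 0 = 8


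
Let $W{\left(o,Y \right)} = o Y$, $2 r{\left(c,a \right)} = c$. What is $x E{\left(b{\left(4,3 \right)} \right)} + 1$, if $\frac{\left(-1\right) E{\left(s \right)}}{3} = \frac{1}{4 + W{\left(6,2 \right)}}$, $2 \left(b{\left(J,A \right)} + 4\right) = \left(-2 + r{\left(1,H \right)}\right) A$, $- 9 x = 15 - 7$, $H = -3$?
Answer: $\frac{7}{6} \approx 1.1667$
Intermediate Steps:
$x = - \frac{8}{9}$ ($x = - \frac{15 - 7}{9} = \left(- \frac{1}{9}\right) 8 = - \frac{8}{9} \approx -0.88889$)
$r{\left(c,a \right)} = \frac{c}{2}$
$W{\left(o,Y \right)} = Y o$
$b{\left(J,A \right)} = -4 - \frac{3 A}{4}$ ($b{\left(J,A \right)} = -4 + \frac{\left(-2 + \frac{1}{2} \cdot 1\right) A}{2} = -4 + \frac{\left(-2 + \frac{1}{2}\right) A}{2} = -4 + \frac{\left(- \frac{3}{2}\right) A}{2} = -4 - \frac{3 A}{4}$)
$E{\left(s \right)} = - \frac{3}{16}$ ($E{\left(s \right)} = - \frac{3}{4 + 2 \cdot 6} = - \frac{3}{4 + 12} = - \frac{3}{16}$)
$x E{\left(b{\left(4,3 \right)} \right)} + 1 = \left(- \frac{8}{9}\right) \left(- \frac{3}{16}\right) + 1 = \frac{1}{6} + 1 = \frac{7}{6}$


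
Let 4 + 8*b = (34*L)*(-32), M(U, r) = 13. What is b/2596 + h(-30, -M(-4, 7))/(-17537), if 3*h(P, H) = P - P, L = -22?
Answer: 5983/5192 ≈ 1.1523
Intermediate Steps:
b = 5983/2 (b = -½ + ((34*(-22))*(-32))/8 = -½ + (-748*(-32))/8 = -½ + (⅛)*23936 = -½ + 2992 = 5983/2 ≈ 2991.5)
h(P, H) = 0 (h(P, H) = (P - P)/3 = (⅓)*0 = 0)
b/2596 + h(-30, -M(-4, 7))/(-17537) = (5983/2)/2596 + 0/(-17537) = (5983/2)*(1/2596) + 0*(-1/17537) = 5983/5192 + 0 = 5983/5192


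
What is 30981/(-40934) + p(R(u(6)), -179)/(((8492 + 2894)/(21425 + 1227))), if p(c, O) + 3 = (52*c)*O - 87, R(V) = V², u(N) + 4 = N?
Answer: -17303345434681/233037262 ≈ -74251.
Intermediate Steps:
u(N) = -4 + N
p(c, O) = -90 + 52*O*c (p(c, O) = -3 + ((52*c)*O - 87) = -3 + (52*O*c - 87) = -3 + (-87 + 52*O*c) = -90 + 52*O*c)
30981/(-40934) + p(R(u(6)), -179)/(((8492 + 2894)/(21425 + 1227))) = 30981/(-40934) + (-90 + 52*(-179)*(-4 + 6)²)/(((8492 + 2894)/(21425 + 1227))) = 30981*(-1/40934) + (-90 + 52*(-179)*2²)/((11386/22652)) = -30981/40934 + (-90 + 52*(-179)*4)/((11386*(1/22652))) = -30981/40934 + (-90 - 37232)/(5693/11326) = -30981/40934 - 37322*11326/5693 = -30981/40934 - 422708972/5693 = -17303345434681/233037262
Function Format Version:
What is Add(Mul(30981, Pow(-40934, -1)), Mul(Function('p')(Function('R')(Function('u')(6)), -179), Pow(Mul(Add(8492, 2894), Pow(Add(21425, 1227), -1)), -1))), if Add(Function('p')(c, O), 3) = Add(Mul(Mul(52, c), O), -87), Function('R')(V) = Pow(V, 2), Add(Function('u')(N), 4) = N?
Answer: Rational(-17303345434681, 233037262) ≈ -74251.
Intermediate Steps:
Function('u')(N) = Add(-4, N)
Function('p')(c, O) = Add(-90, Mul(52, O, c)) (Function('p')(c, O) = Add(-3, Add(Mul(Mul(52, c), O), -87)) = Add(-3, Add(Mul(52, O, c), -87)) = Add(-3, Add(-87, Mul(52, O, c))) = Add(-90, Mul(52, O, c)))
Add(Mul(30981, Pow(-40934, -1)), Mul(Function('p')(Function('R')(Function('u')(6)), -179), Pow(Mul(Add(8492, 2894), Pow(Add(21425, 1227), -1)), -1))) = Add(Mul(30981, Pow(-40934, -1)), Mul(Add(-90, Mul(52, -179, Pow(Add(-4, 6), 2))), Pow(Mul(Add(8492, 2894), Pow(Add(21425, 1227), -1)), -1))) = Add(Mul(30981, Rational(-1, 40934)), Mul(Add(-90, Mul(52, -179, Pow(2, 2))), Pow(Mul(11386, Pow(22652, -1)), -1))) = Add(Rational(-30981, 40934), Mul(Add(-90, Mul(52, -179, 4)), Pow(Mul(11386, Rational(1, 22652)), -1))) = Add(Rational(-30981, 40934), Mul(Add(-90, -37232), Pow(Rational(5693, 11326), -1))) = Add(Rational(-30981, 40934), Mul(-37322, Rational(11326, 5693))) = Add(Rational(-30981, 40934), Rational(-422708972, 5693)) = Rational(-17303345434681, 233037262)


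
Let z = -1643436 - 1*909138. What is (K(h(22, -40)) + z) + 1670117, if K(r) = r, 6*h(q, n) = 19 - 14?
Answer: -5294737/6 ≈ -8.8246e+5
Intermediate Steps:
h(q, n) = ⅚ (h(q, n) = (19 - 14)/6 = (⅙)*5 = ⅚)
z = -2552574 (z = -1643436 - 909138 = -2552574)
(K(h(22, -40)) + z) + 1670117 = (⅚ - 2552574) + 1670117 = -15315439/6 + 1670117 = -5294737/6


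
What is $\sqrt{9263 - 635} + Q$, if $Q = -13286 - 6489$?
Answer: $-19775 + 2 \sqrt{2157} \approx -19682.0$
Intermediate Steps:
$Q = -19775$
$\sqrt{9263 - 635} + Q = \sqrt{9263 - 635} - 19775 = \sqrt{8628} - 19775 = 2 \sqrt{2157} - 19775 = -19775 + 2 \sqrt{2157}$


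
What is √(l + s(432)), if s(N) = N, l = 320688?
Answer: 12*√2230 ≈ 566.67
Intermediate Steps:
√(l + s(432)) = √(320688 + 432) = √321120 = 12*√2230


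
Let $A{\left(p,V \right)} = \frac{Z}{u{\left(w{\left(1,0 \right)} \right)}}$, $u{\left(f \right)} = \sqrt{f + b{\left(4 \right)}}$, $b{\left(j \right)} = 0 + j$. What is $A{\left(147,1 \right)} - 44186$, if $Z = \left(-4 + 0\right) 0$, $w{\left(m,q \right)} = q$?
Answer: $-44186$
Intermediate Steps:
$b{\left(j \right)} = j$
$Z = 0$ ($Z = \left(-4\right) 0 = 0$)
$u{\left(f \right)} = \sqrt{4 + f}$ ($u{\left(f \right)} = \sqrt{f + 4} = \sqrt{4 + f}$)
$A{\left(p,V \right)} = 0$ ($A{\left(p,V \right)} = \frac{0}{\sqrt{4 + 0}} = \frac{0}{\sqrt{4}} = \frac{0}{2} = 0 \cdot \frac{1}{2} = 0$)
$A{\left(147,1 \right)} - 44186 = 0 - 44186 = -44186$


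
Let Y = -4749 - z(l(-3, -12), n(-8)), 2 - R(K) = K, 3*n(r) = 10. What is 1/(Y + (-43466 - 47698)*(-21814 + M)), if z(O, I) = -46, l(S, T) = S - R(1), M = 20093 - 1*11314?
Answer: 1/1188318037 ≈ 8.4153e-10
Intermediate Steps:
n(r) = 10/3 (n(r) = (⅓)*10 = 10/3)
R(K) = 2 - K
M = 8779 (M = 20093 - 11314 = 8779)
l(S, T) = -1 + S (l(S, T) = S - (2 - 1*1) = S - (2 - 1) = S - 1*1 = S - 1 = -1 + S)
Y = -4703 (Y = -4749 - 1*(-46) = -4749 + 46 = -4703)
1/(Y + (-43466 - 47698)*(-21814 + M)) = 1/(-4703 + (-43466 - 47698)*(-21814 + 8779)) = 1/(-4703 - 91164*(-13035)) = 1/(-4703 + 1188322740) = 1/1188318037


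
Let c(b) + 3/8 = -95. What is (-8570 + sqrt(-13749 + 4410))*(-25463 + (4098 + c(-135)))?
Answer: 735661655/4 - 171683*I*sqrt(9339)/8 ≈ 1.8392e+8 - 2.0739e+6*I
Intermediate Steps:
c(b) = -763/8 (c(b) = -3/8 - 95 = -763/8)
(-8570 + sqrt(-13749 + 4410))*(-25463 + (4098 + c(-135))) = (-8570 + sqrt(-13749 + 4410))*(-25463 + (4098 - 763/8)) = (-8570 + sqrt(-9339))*(-25463 + 32021/8) = (-8570 + I*sqrt(9339))*(-171683/8) = 735661655/4 - 171683*I*sqrt(9339)/8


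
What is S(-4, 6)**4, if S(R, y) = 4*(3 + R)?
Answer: 256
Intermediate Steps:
S(R, y) = 12 + 4*R
S(-4, 6)**4 = (12 + 4*(-4))**4 = (12 - 16)**4 = (-4)**4 = 256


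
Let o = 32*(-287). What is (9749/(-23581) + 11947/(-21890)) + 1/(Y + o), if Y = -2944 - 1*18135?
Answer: -14984569313961/15621400167670 ≈ -0.95923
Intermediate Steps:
Y = -21079 (Y = -2944 - 18135 = -21079)
o = -9184
(9749/(-23581) + 11947/(-21890)) + 1/(Y + o) = (9749/(-23581) + 11947/(-21890)) + 1/(-21079 - 9184) = (9749*(-1/23581) + 11947*(-1/21890)) + 1/(-30263) = (-9749/23581 - 11947/21890) - 1/30263 = -495127817/516188090 - 1/30263 = -14984569313961/15621400167670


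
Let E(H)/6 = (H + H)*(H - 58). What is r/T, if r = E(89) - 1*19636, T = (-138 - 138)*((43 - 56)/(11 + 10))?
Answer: 23576/299 ≈ 78.849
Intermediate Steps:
E(H) = 12*H*(-58 + H) (E(H) = 6*((H + H)*(H - 58)) = 6*((2*H)*(-58 + H)) = 6*(2*H*(-58 + H)) = 12*H*(-58 + H))
T = 1196/7 (T = -(-3588)/21 = -276*(-13/21) = 1196/7 ≈ 170.86)
r = 13472 (r = 12*89*(-58 + 89) - 1*19636 = 12*89*31 - 19636 = 33108 - 19636 = 13472)
r/T = 13472/(1196/7) = 13472*(7/1196) = 23576/299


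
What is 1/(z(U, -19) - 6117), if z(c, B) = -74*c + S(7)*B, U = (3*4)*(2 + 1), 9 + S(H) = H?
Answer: -1/8743 ≈ -0.00011438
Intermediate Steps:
S(H) = -9 + H
U = 36 (U = 12*3 = 36)
z(c, B) = -74*c - 2*B (z(c, B) = -74*c + (-9 + 7)*B = -74*c - 2*B)
1/(z(U, -19) - 6117) = 1/((-74*36 - 2*(-19)) - 6117) = 1/((-2664 + 38) - 6117) = 1/(-2626 - 6117) = 1/(-8743) = -1/8743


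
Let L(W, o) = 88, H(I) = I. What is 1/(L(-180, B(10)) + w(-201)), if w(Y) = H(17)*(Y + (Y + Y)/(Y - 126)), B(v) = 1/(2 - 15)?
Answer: -109/360583 ≈ -0.00030229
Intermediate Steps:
B(v) = -1/13 (B(v) = 1/(-13) = -1/13)
w(Y) = 17*Y + 34*Y/(-126 + Y) (w(Y) = 17*(Y + (Y + Y)/(Y - 126)) = 17*(Y + (2*Y)/(-126 + Y)) = 17*(Y + 2*Y/(-126 + Y)) = 17*Y + 34*Y/(-126 + Y))
1/(L(-180, B(10)) + w(-201)) = 1/(88 + 17*(-201)*(-124 - 201)/(-126 - 201)) = 1/(88 + 17*(-201)*(-325)/(-327)) = 1/(88 + 17*(-201)*(-1/327)*(-325)) = 1/(88 - 370175/109) = 1/(-360583/109) = -109/360583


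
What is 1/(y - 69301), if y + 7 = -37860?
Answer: -1/107168 ≈ -9.3311e-6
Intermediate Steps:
y = -37867 (y = -7 - 37860 = -37867)
1/(y - 69301) = 1/(-37867 - 69301) = 1/(-107168) = -1/107168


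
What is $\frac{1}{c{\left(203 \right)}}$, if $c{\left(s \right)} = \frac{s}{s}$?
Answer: $1$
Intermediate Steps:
$c{\left(s \right)} = 1$
$\frac{1}{c{\left(203 \right)}} = 1^{-1} = 1$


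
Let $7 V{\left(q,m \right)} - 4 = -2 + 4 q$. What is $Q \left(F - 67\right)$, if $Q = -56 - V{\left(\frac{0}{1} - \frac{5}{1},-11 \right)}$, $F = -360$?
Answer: $22814$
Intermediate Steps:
$V{\left(q,m \right)} = \frac{2}{7} + \frac{4 q}{7}$ ($V{\left(q,m \right)} = \frac{4}{7} + \frac{-2 + 4 q}{7} = \frac{4}{7} + \left(- \frac{2}{7} + \frac{4 q}{7}\right) = \frac{2}{7} + \frac{4 q}{7}$)
$Q = - \frac{374}{7}$ ($Q = -56 - \left(\frac{2}{7} + \frac{4 \left(\frac{0}{1} - \frac{5}{1}\right)}{7}\right) = -56 - \left(\frac{2}{7} + \frac{4 \left(0 \cdot 1 - 5\right)}{7}\right) = -56 - \left(\frac{2}{7} + \frac{4 \left(0 - 5\right)}{7}\right) = -56 - \left(\frac{2}{7} + \frac{4}{7} \left(-5\right)\right) = -56 - \left(\frac{2}{7} - \frac{20}{7}\right) = -56 - - \frac{18}{7} = -56 + \frac{18}{7} = - \frac{374}{7} \approx -53.429$)
$Q \left(F - 67\right) = - \frac{374 \left(-360 - 67\right)}{7} = \left(- \frac{374}{7}\right) \left(-427\right) = 22814$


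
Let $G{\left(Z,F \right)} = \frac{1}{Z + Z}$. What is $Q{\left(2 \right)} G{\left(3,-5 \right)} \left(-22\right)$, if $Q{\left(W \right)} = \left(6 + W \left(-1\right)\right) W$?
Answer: $- \frac{88}{3} \approx -29.333$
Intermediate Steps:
$G{\left(Z,F \right)} = \frac{1}{2 Z}$
$Q{\left(W \right)} = W \left(6 - W\right)$ ($Q{\left(W \right)} = \left(6 - W\right) W = W \left(6 - W\right)$)
$Q{\left(2 \right)} G{\left(3,-5 \right)} \left(-22\right) = 2 \left(6 - 2\right) \frac{1}{2 \cdot 3} \left(-22\right) = 2 \left(6 - 2\right) \frac{1}{2} \cdot \frac{1}{3} \left(-22\right) = 2 \cdot 4 \cdot \frac{1}{6} \left(-22\right) = 8 \cdot \frac{1}{6} \left(-22\right) = \frac{4}{3} \left(-22\right) = - \frac{88}{3}$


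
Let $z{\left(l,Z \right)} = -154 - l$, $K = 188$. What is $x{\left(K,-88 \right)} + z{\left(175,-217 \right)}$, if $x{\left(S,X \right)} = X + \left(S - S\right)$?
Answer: $-417$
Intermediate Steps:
$x{\left(S,X \right)} = X$ ($x{\left(S,X \right)} = X + 0 = X$)
$x{\left(K,-88 \right)} + z{\left(175,-217 \right)} = -88 - 329 = -417$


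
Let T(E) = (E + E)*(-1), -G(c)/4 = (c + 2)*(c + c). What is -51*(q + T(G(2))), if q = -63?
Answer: -3315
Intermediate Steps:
G(c) = -8*c*(2 + c) (G(c) = -4*(c + 2)*(c + c) = -4*(2 + c)*2*c = -8*c*(2 + c))
T(E) = -2*E (T(E) = (2*E)*(-1) = -2*E)
-51*(q + T(G(2))) = -51*(-63 - (-16)*2*(2 + 2)) = -51*(-63 - (-16)*2*4) = -51*(-63 - 2*(-64)) = -51*(-63 + 128) = -51*65 = -3315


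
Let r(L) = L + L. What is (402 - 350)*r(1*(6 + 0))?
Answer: 624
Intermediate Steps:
r(L) = 2*L
(402 - 350)*r(1*(6 + 0)) = (402 - 350)*(2*(1*(6 + 0))) = 52*(2*(1*6)) = 52*(2*6) = 52*12 = 624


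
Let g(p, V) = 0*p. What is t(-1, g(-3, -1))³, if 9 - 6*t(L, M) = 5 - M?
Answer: 8/27 ≈ 0.29630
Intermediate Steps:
g(p, V) = 0
t(L, M) = ⅔ + M/6 (t(L, M) = 3/2 - (5 - M)/6 = 3/2 + (-⅚ + M/6) = ⅔ + M/6)
t(-1, g(-3, -1))³ = (⅔ + (⅙)*0)³ = (⅔ + 0)³ = (⅔)³ = 8/27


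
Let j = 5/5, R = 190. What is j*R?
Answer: 190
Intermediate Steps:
j = 1 (j = 5*(⅕) = 1)
j*R = 1*190 = 190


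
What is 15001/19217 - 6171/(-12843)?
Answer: 103748650/82267977 ≈ 1.2611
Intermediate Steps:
15001/19217 - 6171/(-12843) = 15001*(1/19217) - 6171*(-1/12843) = 15001/19217 + 2057/4281 = 103748650/82267977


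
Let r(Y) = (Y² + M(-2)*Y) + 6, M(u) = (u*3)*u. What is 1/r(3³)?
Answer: 1/1059 ≈ 0.00094429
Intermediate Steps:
M(u) = 3*u² (M(u) = (3*u)*u = 3*u²)
r(Y) = 6 + Y² + 12*Y (r(Y) = (Y² + (3*(-2)²)*Y) + 6 = (Y² + (3*4)*Y) + 6 = (Y² + 12*Y) + 6 = 6 + Y² + 12*Y)
1/r(3³) = 1/(6 + (3³)² + 12*3³) = 1/(6 + 27² + 12*27) = 1/(6 + 729 + 324) = 1/1059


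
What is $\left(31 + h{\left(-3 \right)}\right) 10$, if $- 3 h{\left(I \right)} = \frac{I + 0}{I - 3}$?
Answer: $\frac{925}{3} \approx 308.33$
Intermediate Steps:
$h{\left(I \right)} = - \frac{I}{3 \left(-3 + I\right)}$ ($h{\left(I \right)} = - \frac{\left(I + 0\right) \frac{1}{I - 3}}{3} = - \frac{I \frac{1}{-3 + I}}{3} = - \frac{I}{3 \left(-3 + I\right)}$)
$\left(31 + h{\left(-3 \right)}\right) 10 = \left(31 - - \frac{3}{-9 + 3 \left(-3\right)}\right) 10 = \left(31 - - \frac{3}{-9 - 9}\right) 10 = \left(31 - - \frac{3}{-18}\right) 10 = \left(31 - \left(-3\right) \left(- \frac{1}{18}\right)\right) 10 = \left(31 - \frac{1}{6}\right) 10 = \frac{185}{6} \cdot 10 = \frac{925}{3}$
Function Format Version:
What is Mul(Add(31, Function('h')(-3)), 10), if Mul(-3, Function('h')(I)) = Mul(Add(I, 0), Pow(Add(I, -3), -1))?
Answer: Rational(925, 3) ≈ 308.33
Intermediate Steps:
Function('h')(I) = Mul(Rational(-1, 3), I, Pow(Add(-3, I), -1)) (Function('h')(I) = Mul(Rational(-1, 3), Mul(Add(I, 0), Pow(Add(I, -3), -1))) = Mul(Rational(-1, 3), Mul(I, Pow(Add(-3, I), -1))) = Mul(Rational(-1, 3), I, Pow(Add(-3, I), -1)))
Mul(Add(31, Function('h')(-3)), 10) = Mul(Add(31, Mul(-1, -3, Pow(Add(-9, Mul(3, -3)), -1))), 10) = Mul(Add(31, Mul(-1, -3, Pow(Add(-9, -9), -1))), 10) = Mul(Add(31, Mul(-1, -3, Pow(-18, -1))), 10) = Mul(Add(31, Mul(-1, -3, Rational(-1, 18))), 10) = Mul(Add(31, Rational(-1, 6)), 10) = Mul(Rational(185, 6), 10) = Rational(925, 3)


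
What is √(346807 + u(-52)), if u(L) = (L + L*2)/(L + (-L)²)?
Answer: √100227206/17 ≈ 588.90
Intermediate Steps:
u(L) = 3*L/(L + L²) (u(L) = (L + 2*L)/(L + L²) = (3*L)/(L + L²) = 3*L/(L + L²))
√(346807 + u(-52)) = √(346807 + 3/(1 - 52)) = √(346807 + 3/(-51)) = √(346807 + 3*(-1/51)) = √(346807 - 1/17) = √(5895718/17) = √100227206/17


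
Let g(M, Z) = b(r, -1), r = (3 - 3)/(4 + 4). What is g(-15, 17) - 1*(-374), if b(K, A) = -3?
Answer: 371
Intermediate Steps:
r = 0 (r = 0/8 = 0*(1/8) = 0)
g(M, Z) = -3
g(-15, 17) - 1*(-374) = -3 - 1*(-374) = -3 + 374 = 371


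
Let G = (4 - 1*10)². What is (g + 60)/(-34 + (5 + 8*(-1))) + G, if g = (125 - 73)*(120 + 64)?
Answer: -8296/37 ≈ -224.22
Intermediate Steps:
g = 9568 (g = 52*184 = 9568)
G = 36 (G = (4 - 10)² = (-6)² = 36)
(g + 60)/(-34 + (5 + 8*(-1))) + G = (9568 + 60)/(-34 + (5 + 8*(-1))) + 36 = 9628/(-34 + (5 - 8)) + 36 = 9628/(-34 - 3) + 36 = 9628/(-37) + 36 = 9628*(-1/37) + 36 = -9628/37 + 36 = -8296/37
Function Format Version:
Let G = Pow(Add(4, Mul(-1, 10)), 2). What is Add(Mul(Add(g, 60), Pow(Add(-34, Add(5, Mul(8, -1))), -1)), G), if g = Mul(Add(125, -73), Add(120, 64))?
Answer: Rational(-8296, 37) ≈ -224.22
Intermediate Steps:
g = 9568 (g = Mul(52, 184) = 9568)
G = 36 (G = Pow(Add(4, -10), 2) = Pow(-6, 2) = 36)
Add(Mul(Add(g, 60), Pow(Add(-34, Add(5, Mul(8, -1))), -1)), G) = Add(Mul(Add(9568, 60), Pow(Add(-34, Add(5, Mul(8, -1))), -1)), 36) = Add(Mul(9628, Pow(Add(-34, Add(5, -8)), -1)), 36) = Add(Mul(9628, Pow(Add(-34, -3), -1)), 36) = Add(Mul(9628, Pow(-37, -1)), 36) = Add(Mul(9628, Rational(-1, 37)), 36) = Add(Rational(-9628, 37), 36) = Rational(-8296, 37)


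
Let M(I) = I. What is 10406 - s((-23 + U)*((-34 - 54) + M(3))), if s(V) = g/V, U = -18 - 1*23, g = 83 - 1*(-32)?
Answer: 11321705/1088 ≈ 10406.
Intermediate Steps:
g = 115 (g = 83 + 32 = 115)
U = -41 (U = -18 - 23 = -41)
s(V) = 115/V
10406 - s((-23 + U)*((-34 - 54) + M(3))) = 10406 - 115/((-23 - 41)*((-34 - 54) + 3)) = 10406 - 115/((-64*(-88 + 3))) = 10406 - 115/((-64*(-85))) = 10406 - 115/5440 = 10406 - 1*23/1088 = 10406 - 23/1088 = 11321705/1088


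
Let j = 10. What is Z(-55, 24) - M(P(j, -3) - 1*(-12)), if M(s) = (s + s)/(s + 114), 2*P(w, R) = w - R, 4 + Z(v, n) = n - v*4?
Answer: 63526/265 ≈ 239.72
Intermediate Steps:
Z(v, n) = -4 + n - 4*v (Z(v, n) = -4 + (n - v*4) = -4 + (n - 4*v) = -4 + n - 4*v)
P(w, R) = w/2 - R/2 (P(w, R) = (w - R)/2 = w/2 - R/2)
M(s) = 2*s/(114 + s) (M(s) = (2*s)/(114 + s) = 2*s/(114 + s))
Z(-55, 24) - M(P(j, -3) - 1*(-12)) = (-4 + 24 - 4*(-55)) - 2*(((½)*10 - ½*(-3)) - 1*(-12))/(114 + (((½)*10 - ½*(-3)) - 1*(-12))) = (-4 + 24 + 220) - 2*((5 + 3/2) + 12)/(114 + ((5 + 3/2) + 12)) = 240 - 2*(13/2 + 12)/(114 + (13/2 + 12)) = 240 - 2*37/(2*(114 + 37/2)) = 240 - 2*37/(2*265/2) = 240 - 2*37*2/(2*265) = 240 - 1*74/265 = 240 - 74/265 = 63526/265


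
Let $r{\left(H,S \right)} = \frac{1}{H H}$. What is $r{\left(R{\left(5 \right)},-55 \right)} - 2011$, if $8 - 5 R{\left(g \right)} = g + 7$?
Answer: $- \frac{32151}{16} \approx -2009.4$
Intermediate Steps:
$R{\left(g \right)} = \frac{1}{5} - \frac{g}{5}$ ($R{\left(g \right)} = \frac{8}{5} - \frac{g + 7}{5} = \frac{8}{5} - \frac{7 + g}{5} = \frac{8}{5} - \left(\frac{7}{5} + \frac{g}{5}\right) = \frac{1}{5} - \frac{g}{5}$)
$r{\left(H,S \right)} = \frac{1}{H^{2}}$
$r{\left(R{\left(5 \right)},-55 \right)} - 2011 = \frac{1}{\left(\frac{1}{5} - 1\right)^{2}} - 2011 = \frac{1}{\frac{16}{25}} - 2011 = \frac{25}{16} - 2011 = - \frac{32151}{16}$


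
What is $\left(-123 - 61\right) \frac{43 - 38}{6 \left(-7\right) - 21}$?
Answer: $\frac{920}{63} \approx 14.603$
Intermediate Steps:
$\left(-123 - 61\right) \frac{43 - 38}{6 \left(-7\right) - 21} = - 184 \frac{5}{-42 - 21} = - 184 \frac{5}{-63} = - 184 \cdot 5 \left(- \frac{1}{63}\right) = \left(-184\right) \left(- \frac{5}{63}\right) = \frac{920}{63}$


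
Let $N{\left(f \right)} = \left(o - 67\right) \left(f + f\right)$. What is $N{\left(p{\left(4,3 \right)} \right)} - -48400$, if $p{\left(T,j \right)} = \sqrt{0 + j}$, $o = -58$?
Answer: $48400 - 250 \sqrt{3} \approx 47967.0$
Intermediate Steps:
$p{\left(T,j \right)} = \sqrt{j}$
$N{\left(f \right)} = - 250 f$ ($N{\left(f \right)} = \left(-58 - 67\right) \left(f + f\right) = - 125 \cdot 2 f = - 250 f$)
$N{\left(p{\left(4,3 \right)} \right)} - -48400 = - 250 \sqrt{3} - -48400 = - 250 \sqrt{3} + 48400 = 48400 - 250 \sqrt{3}$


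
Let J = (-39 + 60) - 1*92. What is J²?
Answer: 5041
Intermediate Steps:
J = -71 (J = 21 - 92 = -71)
J² = (-71)² = 5041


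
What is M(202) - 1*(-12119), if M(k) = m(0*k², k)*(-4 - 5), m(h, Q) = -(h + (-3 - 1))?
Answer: 12083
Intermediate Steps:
m(h, Q) = 4 - h (m(h, Q) = -(h - 4) = -(-4 + h) = 4 - h)
M(k) = -36 (M(k) = (4 - 0*k²)*(-4 - 5) = (4 - 1*0)*(-9) = (4 + 0)*(-9) = 4*(-9) = -36)
M(202) - 1*(-12119) = -36 - 1*(-12119) = -36 + 12119 = 12083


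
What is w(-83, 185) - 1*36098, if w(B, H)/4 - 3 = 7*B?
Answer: -38410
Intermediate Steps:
w(B, H) = 12 + 28*B (w(B, H) = 12 + 4*(7*B) = 12 + 28*B)
w(-83, 185) - 1*36098 = (12 + 28*(-83)) - 1*36098 = (12 - 2324) - 36098 = -2312 - 36098 = -38410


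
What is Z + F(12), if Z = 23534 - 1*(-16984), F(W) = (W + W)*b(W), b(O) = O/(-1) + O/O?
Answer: 40254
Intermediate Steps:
b(O) = 1 - O (b(O) = O*(-1) + 1 = -O + 1 = 1 - O)
F(W) = 2*W*(1 - W) (F(W) = (W + W)*(1 - W) = (2*W)*(1 - W) = 2*W*(1 - W))
Z = 40518 (Z = 23534 + 16984 = 40518)
Z + F(12) = 40518 + 2*12*(1 - 1*12) = 40518 + 2*12*(1 - 12) = 40518 + 2*12*(-11) = 40518 - 264 = 40254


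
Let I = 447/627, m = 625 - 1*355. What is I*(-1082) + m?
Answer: -104788/209 ≈ -501.38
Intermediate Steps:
m = 270 (m = 625 - 355 = 270)
I = 149/209 (I = 447*(1/627) = 149/209 ≈ 0.71292)
I*(-1082) + m = (149/209)*(-1082) + 270 = -161218/209 + 270 = -104788/209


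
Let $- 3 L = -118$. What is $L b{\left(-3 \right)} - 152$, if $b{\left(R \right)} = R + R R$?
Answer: $84$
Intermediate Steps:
$b{\left(R \right)} = R + R^{2}$
$L = \frac{118}{3}$ ($L = \left(- \frac{1}{3}\right) \left(-118\right) = \frac{118}{3} \approx 39.333$)
$L b{\left(-3 \right)} - 152 = \frac{118 \left(- 3 \left(1 - 3\right)\right)}{3} - 152 = \frac{118 \left(\left(-3\right) \left(-2\right)\right)}{3} - 152 = \frac{118}{3} \cdot 6 - 152 = 236 - 152 = 84$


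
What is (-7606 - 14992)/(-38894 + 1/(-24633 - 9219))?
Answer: 764987496/1316639689 ≈ 0.58101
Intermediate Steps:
(-7606 - 14992)/(-38894 + 1/(-24633 - 9219)) = -22598/(-38894 + 1/(-33852)) = -22598/(-38894 - 1/33852) = -22598/(-1316639689/33852) = -22598*(-33852/1316639689) = 764987496/1316639689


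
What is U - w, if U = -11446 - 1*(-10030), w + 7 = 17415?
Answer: -18824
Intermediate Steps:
w = 17408 (w = -7 + 17415 = 17408)
U = -1416 (U = -11446 + 10030 = -1416)
U - w = -1416 - 1*17408 = -1416 - 17408 = -18824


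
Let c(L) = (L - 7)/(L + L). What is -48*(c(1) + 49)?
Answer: -2208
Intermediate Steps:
c(L) = (-7 + L)/(2*L) (c(L) = (-7 + L)/((2*L)) = (-7 + L)*(1/(2*L)) = (-7 + L)/(2*L))
-48*(c(1) + 49) = -48*((½)*(-7 + 1)/1 + 49) = -48*((½)*1*(-6) + 49) = -48*(-3 + 49) = -48*46 = -2208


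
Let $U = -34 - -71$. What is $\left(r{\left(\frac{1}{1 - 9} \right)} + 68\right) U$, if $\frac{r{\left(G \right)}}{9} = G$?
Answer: $\frac{19795}{8} \approx 2474.4$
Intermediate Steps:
$r{\left(G \right)} = 9 G$
$U = 37$ ($U = -34 + 71 = 37$)
$\left(r{\left(\frac{1}{1 - 9} \right)} + 68\right) U = \left(\frac{9}{1 - 9} + 68\right) 37 = \left(\frac{9}{-8} + 68\right) 37 = \left(9 \left(- \frac{1}{8}\right) + 68\right) 37 = \left(- \frac{9}{8} + 68\right) 37 = \frac{535}{8} \cdot 37 = \frac{19795}{8}$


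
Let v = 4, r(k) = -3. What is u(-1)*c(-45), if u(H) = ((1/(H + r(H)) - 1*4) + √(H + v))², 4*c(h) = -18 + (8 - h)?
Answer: 11795/64 - 595*√3/8 ≈ 55.476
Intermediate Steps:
c(h) = -5/2 - h/4 (c(h) = (-18 + (8 - h))/4 = (-10 - h)/4 = -5/2 - h/4)
u(H) = (-4 + 1/(-3 + H) + √(4 + H))² (u(H) = ((1/(H - 3) - 1*4) + √(H + 4))² = ((1/(-3 + H) - 4) + √(4 + H))² = ((-4 + 1/(-3 + H)) + √(4 + H))² = (-4 + 1/(-3 + H) + √(4 + H))²)
u(-1)*c(-45) = ((13 - 4*(-1) - 3*√(4 - 1) - √(4 - 1))²/(-3 - 1)²)*(-5/2 - ¼*(-45)) = ((13 + 4 - 3*√3 - √3)²/(-4)²)*(-5/2 + 45/4) = ((17 - 4*√3)²/16)*(35/4) = 35*(17 - 4*√3)²/64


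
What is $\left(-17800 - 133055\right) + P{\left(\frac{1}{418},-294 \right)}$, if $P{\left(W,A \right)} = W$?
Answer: $- \frac{63057389}{418} \approx -1.5086 \cdot 10^{5}$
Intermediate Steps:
$\left(-17800 - 133055\right) + P{\left(\frac{1}{418},-294 \right)} = \left(-17800 - 133055\right) + \frac{1}{418} = -150855 + \frac{1}{418} = - \frac{63057389}{418}$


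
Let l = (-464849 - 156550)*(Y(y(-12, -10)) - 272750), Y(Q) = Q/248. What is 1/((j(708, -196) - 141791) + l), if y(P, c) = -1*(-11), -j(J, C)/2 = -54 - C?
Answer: 248/42032629088011 ≈ 5.9002e-12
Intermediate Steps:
j(J, C) = 108 + 2*C (j(J, C) = -2*(-54 - C) = 108 + 2*C)
y(P, c) = 11
Y(Q) = Q/248 (Y(Q) = Q*(1/248) = Q/248)
l = 42032664322611/248 (l = (-464849 - 156550)*((1/248)*11 - 272750) = -621399*(11/248 - 272750) = -621399*(-67641989/248) = 42032664322611/248 ≈ 1.6949e+11)
1/((j(708, -196) - 141791) + l) = 1/(((108 + 2*(-196)) - 141791) + 42032664322611/248) = 1/(((108 - 392) - 141791) + 42032664322611/248) = 1/((-284 - 141791) + 42032664322611/248) = 1/(-142075 + 42032664322611/248) = 1/(42032629088011/248) = 248/42032629088011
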